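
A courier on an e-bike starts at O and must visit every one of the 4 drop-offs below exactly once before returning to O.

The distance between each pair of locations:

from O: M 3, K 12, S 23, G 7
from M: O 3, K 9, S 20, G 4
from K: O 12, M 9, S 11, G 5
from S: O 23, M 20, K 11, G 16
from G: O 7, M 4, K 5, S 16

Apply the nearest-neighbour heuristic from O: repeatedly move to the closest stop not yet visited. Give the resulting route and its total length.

At O the remaining stops are M 3, G 7, K 12, S 23; go to M.
At M the remaining stops are G 4, K 9, S 20; go to G.
At G the remaining stops are K 5, S 16; go to K.
At K the remaining stops are S 11; go to S.
Return S→O: 23.
Total = 3 + 4 + 5 + 11 + 23 = 46.

46 along O → M → G → K → S → O.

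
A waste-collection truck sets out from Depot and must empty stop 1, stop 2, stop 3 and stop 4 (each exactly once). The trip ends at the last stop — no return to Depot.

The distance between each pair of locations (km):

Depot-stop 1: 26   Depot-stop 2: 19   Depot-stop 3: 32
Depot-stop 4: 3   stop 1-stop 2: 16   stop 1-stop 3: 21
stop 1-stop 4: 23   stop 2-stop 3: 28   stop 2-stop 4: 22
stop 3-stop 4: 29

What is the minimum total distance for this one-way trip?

There are 4! = 24 possible orderings.
Depot→stop 1→stop 2→stop 3→stop 4: 26+16+28+29 = 99
Depot→stop 1→stop 2→stop 4→stop 3: 26+16+22+29 = 93
Depot→stop 1→stop 3→stop 2→stop 4: 26+21+28+22 = 97
Depot→stop 1→stop 3→stop 4→stop 2: 26+21+29+22 = 98
Depot→stop 1→stop 4→stop 2→stop 3: 26+23+22+28 = 99
Depot→stop 1→stop 4→stop 3→stop 2: 26+23+29+28 = 106
Depot→stop 2→stop 1→stop 3→stop 4: 19+16+21+29 = 85
Depot→stop 2→stop 1→stop 4→stop 3: 19+16+23+29 = 87
Depot→stop 2→stop 3→stop 1→stop 4: 19+28+21+23 = 91
Depot→stop 2→stop 3→stop 4→stop 1: 19+28+29+23 = 99
Depot→stop 2→stop 4→stop 1→stop 3: 19+22+23+21 = 85
Depot→stop 2→stop 4→stop 3→stop 1: 19+22+29+21 = 91
Depot→stop 3→stop 1→stop 2→stop 4: 32+21+16+22 = 91
Depot→stop 3→stop 1→stop 4→stop 2: 32+21+23+22 = 98
… (10 more)
Depot→stop 4→stop 2→stop 1→stop 3: 3+22+16+21 = 62  ← best
The minimum is 62.
One shortest path: Depot → stop 4 → stop 2 → stop 1 → stop 3.

Minimum one-way distance = 62 km.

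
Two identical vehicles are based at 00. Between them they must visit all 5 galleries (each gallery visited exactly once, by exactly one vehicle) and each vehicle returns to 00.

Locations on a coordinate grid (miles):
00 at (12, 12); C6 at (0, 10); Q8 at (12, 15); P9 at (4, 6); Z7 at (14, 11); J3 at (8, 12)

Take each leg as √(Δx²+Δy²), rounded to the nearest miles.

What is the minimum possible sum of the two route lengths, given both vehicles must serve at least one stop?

Minimum combined distance: 36 miles.

Try each way of splitting the stops between the two vehicles (each non-empty) and, for each split, find the best tour for each vehicle:
  {C6} + {Q8, P9, Z7, J3}: 24 + 28 = 52
  {Q8} + {C6, P9, Z7, J3}: 6 + 31 = 37
  {C6, Q8} + {P9, Z7, J3}: 28 + 24 = 52
  {P9} + {C6, Q8, Z7, J3}: 20 + 31 = 51
  {C6, P9} + {Q8, Z7, J3}: 28 + 15 = 43
  {Q8, P9} + {C6, Z7, J3}: 25 + 28 = 53
  … (15 splits in total)
  {Z7} + {C6, Q8, P9, J3}: 4 + 32 = 36  ← best
Best: vehicle 1 00 → Z7 → 00 = 4; vehicle 2 00 → Q8 → J3 → C6 → P9 → 00 = 32; combined 36.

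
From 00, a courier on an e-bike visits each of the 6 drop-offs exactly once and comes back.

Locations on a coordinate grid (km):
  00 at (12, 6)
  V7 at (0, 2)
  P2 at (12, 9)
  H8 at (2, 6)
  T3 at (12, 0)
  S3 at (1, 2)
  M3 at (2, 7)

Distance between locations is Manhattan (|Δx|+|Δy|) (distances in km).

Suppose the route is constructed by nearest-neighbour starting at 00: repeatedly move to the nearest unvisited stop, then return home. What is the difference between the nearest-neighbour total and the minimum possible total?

The nearest-neighbour route is 2 km longer than optimal.

From 00: P2=3, T3=6, H8=10, M3=11, S3=15, V7=16 → choose P2 (3).
From P2: T3=9, M3=12, H8=13, S3=18, V7=19 → choose T3 (9).
From T3: S3=13, V7=14, H8=16, M3=17 → choose S3 (13).
From S3: V7=1, H8=5, M3=6 → choose V7 (1).
From V7: H8=6, M3=7 → choose H8 (6).
From H8: M3=1 → choose M3 (1).
NN route 00 → P2 → T3 → S3 → V7 → H8 → M3 → 00 costs 44.
Optimal: 00 → P2 → M3 → H8 → V7 → S3 → T3 → 00 costs 42 (by enumerating all 360 distinct tours).
Excess = 44 − 42 = 2.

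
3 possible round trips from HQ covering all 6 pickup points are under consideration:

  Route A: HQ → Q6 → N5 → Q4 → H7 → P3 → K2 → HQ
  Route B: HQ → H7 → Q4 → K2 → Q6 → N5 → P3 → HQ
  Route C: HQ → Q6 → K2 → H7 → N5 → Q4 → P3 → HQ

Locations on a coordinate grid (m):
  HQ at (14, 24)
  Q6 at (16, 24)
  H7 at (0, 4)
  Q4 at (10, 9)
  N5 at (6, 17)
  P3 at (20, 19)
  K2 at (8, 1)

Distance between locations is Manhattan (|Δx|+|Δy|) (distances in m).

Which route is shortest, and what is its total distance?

Shortest is Route C, total 106 m.

Route A: 2 + 17 + 12 + 15 + 35 + 30 + 29 = 140
Route B: 34 + 15 + 10 + 31 + 17 + 16 + 11 = 134
Route C: 2 + 31 + 11 + 19 + 12 + 20 + 11 = 106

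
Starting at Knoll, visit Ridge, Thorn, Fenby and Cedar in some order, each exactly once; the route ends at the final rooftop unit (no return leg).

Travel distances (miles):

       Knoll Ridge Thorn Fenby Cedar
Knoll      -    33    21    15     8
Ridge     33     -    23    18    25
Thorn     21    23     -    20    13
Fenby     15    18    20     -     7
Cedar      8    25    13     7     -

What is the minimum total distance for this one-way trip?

Shortest open route: 56 miles.

There are 4! = 24 possible orderings.
Knoll→Ridge→Thorn→Fenby→Cedar: 33+23+20+7 = 83
Knoll→Ridge→Thorn→Cedar→Fenby: 33+23+13+7 = 76
Knoll→Ridge→Fenby→Thorn→Cedar: 33+18+20+13 = 84
Knoll→Ridge→Fenby→Cedar→Thorn: 33+18+7+13 = 71
Knoll→Ridge→Cedar→Thorn→Fenby: 33+25+13+20 = 91
Knoll→Ridge→Cedar→Fenby→Thorn: 33+25+7+20 = 85
Knoll→Thorn→Ridge→Fenby→Cedar: 21+23+18+7 = 69
Knoll→Thorn→Ridge→Cedar→Fenby: 21+23+25+7 = 76
Knoll→Thorn→Fenby→Ridge→Cedar: 21+20+18+25 = 84
Knoll→Thorn→Fenby→Cedar→Ridge: 21+20+7+25 = 73
Knoll→Thorn→Cedar→Ridge→Fenby: 21+13+25+18 = 77
Knoll→Thorn→Cedar→Fenby→Ridge: 21+13+7+18 = 59
Knoll→Fenby→Ridge→Thorn→Cedar: 15+18+23+13 = 69
Knoll→Fenby→Ridge→Cedar→Thorn: 15+18+25+13 = 71
… (10 more)
Knoll→Cedar→Fenby→Ridge→Thorn: 8+7+18+23 = 56  ← best
The minimum is 56.
One shortest path: Knoll → Cedar → Fenby → Ridge → Thorn.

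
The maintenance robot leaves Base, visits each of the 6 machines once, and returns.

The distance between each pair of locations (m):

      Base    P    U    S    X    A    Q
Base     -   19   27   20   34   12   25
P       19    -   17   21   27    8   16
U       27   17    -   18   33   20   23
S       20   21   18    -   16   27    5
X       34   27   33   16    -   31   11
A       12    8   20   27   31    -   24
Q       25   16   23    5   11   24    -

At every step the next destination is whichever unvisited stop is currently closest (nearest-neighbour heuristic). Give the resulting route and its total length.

Base → [A:12 / P:19 / S:20 / Q:25 / U:27 / X:34] → A (12)
A → [P:8 / U:20 / Q:24 / S:27 / X:31] → P (8)
P → [Q:16 / U:17 / S:21 / X:27] → Q (16)
Q → [S:5 / X:11 / U:23] → S (5)
S → [X:16 / U:18] → X (16)
X → [U:33] → U (33)
Return U→Base: 27.
Total = 12 + 8 + 16 + 5 + 16 + 33 + 27 = 117.

117 m along Base → A → P → Q → S → X → U → Base.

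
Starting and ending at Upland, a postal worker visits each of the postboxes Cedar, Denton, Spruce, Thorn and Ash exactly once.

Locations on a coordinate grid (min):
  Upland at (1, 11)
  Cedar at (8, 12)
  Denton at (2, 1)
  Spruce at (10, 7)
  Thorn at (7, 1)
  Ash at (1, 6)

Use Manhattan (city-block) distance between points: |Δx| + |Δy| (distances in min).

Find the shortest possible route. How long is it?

40 min — the shortest possible round trip.

There are 60 distinct closed tours to check (reversals are equivalent).
Upland-Cedar-Denton-Spruce-Thorn-Ash-Upland: 8+17+14+9+11+5 = 64
Upland-Cedar-Denton-Spruce-Ash-Thorn-Upland: 8+17+14+10+11+16 = 76
Upland-Cedar-Denton-Thorn-Spruce-Ash-Upland: 8+17+5+9+10+5 = 54
Upland-Cedar-Denton-Thorn-Ash-Spruce-Upland: 8+17+5+11+10+13 = 64
Upland-Cedar-Denton-Ash-Spruce-Thorn-Upland: 8+17+6+10+9+16 = 66
Upland-Cedar-Denton-Ash-Thorn-Spruce-Upland: 8+17+6+11+9+13 = 64
Upland-Cedar-Spruce-Denton-Thorn-Ash-Upland: 8+7+14+5+11+5 = 50
Upland-Cedar-Spruce-Denton-Ash-Thorn-Upland: 8+7+14+6+11+16 = 62
Upland-Cedar-Spruce-Thorn-Denton-Ash-Upland: 8+7+9+5+6+5 = 40
Upland-Cedar-Spruce-Thorn-Ash-Denton-Upland: 8+7+9+11+6+11 = 52
Upland-Cedar-Spruce-Ash-Denton-Thorn-Upland: 8+7+10+6+5+16 = 52
Upland-Cedar-Spruce-Ash-Thorn-Denton-Upland: 8+7+10+11+5+11 = 52
Upland-Cedar-Thorn-Denton-Spruce-Ash-Upland: 8+12+5+14+10+5 = 54
Upland-Cedar-Thorn-Denton-Ash-Spruce-Upland: 8+12+5+6+10+13 = 54
… (46 more)
The minimum is 40.
One optimal route: Upland → Cedar → Spruce → Thorn → Denton → Ash → Upland (or its reverse).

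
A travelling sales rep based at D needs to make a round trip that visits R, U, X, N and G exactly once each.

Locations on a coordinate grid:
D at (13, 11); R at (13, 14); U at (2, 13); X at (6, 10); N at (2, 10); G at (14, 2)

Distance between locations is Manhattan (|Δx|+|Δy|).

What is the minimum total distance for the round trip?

Shortest round trip = 48.

D-R-U-X-N-G-D: 3+12+7+4+20+10 = 56
D-R-U-X-G-N-D: 3+12+7+16+20+12 = 70
D-R-U-N-X-G-D: 3+12+3+4+16+10 = 48
D-R-U-N-G-X-D: 3+12+3+20+16+8 = 62
D-R-U-G-X-N-D: 3+12+23+16+4+12 = 70
D-R-U-G-N-X-D: 3+12+23+20+4+8 = 70
D-R-X-U-N-G-D: 3+11+7+3+20+10 = 54
D-R-X-U-G-N-D: 3+11+7+23+20+12 = 76
D-R-X-N-U-G-D: 3+11+4+3+23+10 = 54
D-R-X-N-G-U-D: 3+11+4+20+23+13 = 74
D-R-X-G-U-N-D: 3+11+16+23+3+12 = 68
D-R-X-G-N-U-D: 3+11+16+20+3+13 = 66
D-R-N-U-X-G-D: 3+15+3+7+16+10 = 54
D-R-N-U-G-X-D: 3+15+3+23+16+8 = 68
… (46 more)
The minimum is 48.
One optimal route: D → R → U → N → X → G → D (or its reverse).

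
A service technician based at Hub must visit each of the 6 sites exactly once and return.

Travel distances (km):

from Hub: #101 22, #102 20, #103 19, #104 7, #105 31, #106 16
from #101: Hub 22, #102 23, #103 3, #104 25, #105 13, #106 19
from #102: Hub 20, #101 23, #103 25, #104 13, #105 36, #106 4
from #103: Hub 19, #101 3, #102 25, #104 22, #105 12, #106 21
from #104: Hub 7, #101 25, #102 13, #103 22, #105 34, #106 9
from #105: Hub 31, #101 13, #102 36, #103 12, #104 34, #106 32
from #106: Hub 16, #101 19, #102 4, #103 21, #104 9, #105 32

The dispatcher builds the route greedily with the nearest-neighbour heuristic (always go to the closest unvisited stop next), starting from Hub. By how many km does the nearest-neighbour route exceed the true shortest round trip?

Hub: #104=7, #106=16, #103=19, #102=20, #101=22, #105=31 ⇒ #104
#104: #106=9, #102=13, #103=22, #101=25, #105=34 ⇒ #106
#106: #102=4, #101=19, #103=21, #105=32 ⇒ #102
#102: #101=23, #103=25, #105=36 ⇒ #101
#101: #103=3, #105=13 ⇒ #103
#103: #105=12 ⇒ #105
NN route Hub → #104 → #106 → #102 → #101 → #103 → #105 → Hub costs 89.
Optimal: Hub → #103 → #105 → #101 → #102 → #106 → #104 → Hub costs 87 (by enumerating all 360 distinct tours).
Excess = 89 − 87 = 2.

The nearest-neighbour route is 2 km longer than optimal.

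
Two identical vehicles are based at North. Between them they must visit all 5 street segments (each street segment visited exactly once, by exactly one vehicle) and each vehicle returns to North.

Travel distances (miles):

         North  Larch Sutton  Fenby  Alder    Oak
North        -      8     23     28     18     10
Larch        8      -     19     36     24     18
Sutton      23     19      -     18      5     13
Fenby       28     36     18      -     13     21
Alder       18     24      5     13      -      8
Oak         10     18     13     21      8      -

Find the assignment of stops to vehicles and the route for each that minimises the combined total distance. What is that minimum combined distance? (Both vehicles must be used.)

Minimum combined distance: 85 miles.

Check every non-empty split of the stops between the two vehicles; for each half take its own optimal tour:
  {Larch} + {Sutton, Fenby, Alder, Oak}: 16 + 69 = 85
  {Sutton} + {Larch, Fenby, Alder, Oak}: 46 + 75 = 121
  {Larch, Sutton} + {Fenby, Alder, Oak}: 50 + 59 = 109
  {Fenby} + {Larch, Sutton, Alder, Oak}: 56 + 50 = 106
  {Larch, Fenby} + {Sutton, Alder, Oak}: 72 + 46 = 118
  {Sutton, Fenby} + {Larch, Alder, Oak}: 69 + 50 = 119
  … (15 splits in total)
Best: vehicle 1 North → Larch → North = 16; vehicle 2 North → Fenby → Sutton → Alder → Oak → North = 69; combined 85.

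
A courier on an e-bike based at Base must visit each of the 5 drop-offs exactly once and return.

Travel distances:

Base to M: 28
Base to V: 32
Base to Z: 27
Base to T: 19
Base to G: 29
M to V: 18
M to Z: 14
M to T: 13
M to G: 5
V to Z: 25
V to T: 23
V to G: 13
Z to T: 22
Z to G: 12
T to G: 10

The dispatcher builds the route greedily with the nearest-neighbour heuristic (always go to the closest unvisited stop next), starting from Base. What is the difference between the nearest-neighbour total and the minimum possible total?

From Base: T=19, Z=27, M=28, G=29, V=32 → choose T (19).
From T: G=10, M=13, Z=22, V=23 → choose G (10).
From G: M=5, Z=12, V=13 → choose M (5).
From M: Z=14, V=18 → choose Z (14).
From Z: V=25 → choose V (25).
NN route Base → T → G → M → Z → V → Base costs 105.
Optimal: Base → Z → M → V → G → T → Base costs 101 (by enumerating all 60 distinct tours).
Excess = 105 − 101 = 4.

Excess over optimum: 4.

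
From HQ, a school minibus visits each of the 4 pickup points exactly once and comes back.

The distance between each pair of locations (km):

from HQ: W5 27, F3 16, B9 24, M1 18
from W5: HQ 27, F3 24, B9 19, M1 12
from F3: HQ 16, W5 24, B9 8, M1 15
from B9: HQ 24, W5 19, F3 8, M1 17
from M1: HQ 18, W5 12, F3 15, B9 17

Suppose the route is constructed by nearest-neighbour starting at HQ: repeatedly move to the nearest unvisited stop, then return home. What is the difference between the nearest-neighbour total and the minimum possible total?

Excess over optimum: 7 km.

HQ: F3=16, M1=18, B9=24, W5=27 ⇒ F3
F3: B9=8, M1=15, W5=24 ⇒ B9
B9: M1=17, W5=19 ⇒ M1
M1: W5=12 ⇒ W5
NN route HQ → F3 → B9 → M1 → W5 → HQ costs 80.
Optimal: HQ → F3 → B9 → W5 → M1 → HQ costs 73 (by enumerating all 12 distinct tours).
Excess = 80 − 73 = 7.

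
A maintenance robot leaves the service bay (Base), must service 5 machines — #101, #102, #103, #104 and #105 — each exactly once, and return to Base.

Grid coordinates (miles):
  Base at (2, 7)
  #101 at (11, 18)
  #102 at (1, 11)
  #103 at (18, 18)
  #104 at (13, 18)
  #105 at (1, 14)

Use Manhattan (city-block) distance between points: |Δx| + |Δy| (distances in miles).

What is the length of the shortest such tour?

56 miles — the shortest possible round trip.

There are 60 distinct closed tours to check (reversals are equivalent).
Base-#101-#102-#103-#104-#105-Base: 20+17+24+5+16+8 = 90
Base-#101-#102-#103-#105-#104-Base: 20+17+24+21+16+22 = 120
Base-#101-#102-#104-#103-#105-Base: 20+17+19+5+21+8 = 90
Base-#101-#102-#104-#105-#103-Base: 20+17+19+16+21+27 = 120
Base-#101-#102-#105-#103-#104-Base: 20+17+3+21+5+22 = 88
Base-#101-#102-#105-#104-#103-Base: 20+17+3+16+5+27 = 88
Base-#101-#103-#102-#104-#105-Base: 20+7+24+19+16+8 = 94
Base-#101-#103-#102-#105-#104-Base: 20+7+24+3+16+22 = 92
Base-#101-#103-#104-#102-#105-Base: 20+7+5+19+3+8 = 62
Base-#101-#103-#104-#105-#102-Base: 20+7+5+16+3+5 = 56
Base-#101-#103-#105-#102-#104-Base: 20+7+21+3+19+22 = 92
Base-#101-#103-#105-#104-#102-Base: 20+7+21+16+19+5 = 88
Base-#101-#104-#102-#103-#105-Base: 20+2+19+24+21+8 = 94
Base-#101-#104-#102-#105-#103-Base: 20+2+19+3+21+27 = 92
… (46 more)
The minimum is 56.
One optimal route: Base → #101 → #103 → #104 → #105 → #102 → Base (or its reverse).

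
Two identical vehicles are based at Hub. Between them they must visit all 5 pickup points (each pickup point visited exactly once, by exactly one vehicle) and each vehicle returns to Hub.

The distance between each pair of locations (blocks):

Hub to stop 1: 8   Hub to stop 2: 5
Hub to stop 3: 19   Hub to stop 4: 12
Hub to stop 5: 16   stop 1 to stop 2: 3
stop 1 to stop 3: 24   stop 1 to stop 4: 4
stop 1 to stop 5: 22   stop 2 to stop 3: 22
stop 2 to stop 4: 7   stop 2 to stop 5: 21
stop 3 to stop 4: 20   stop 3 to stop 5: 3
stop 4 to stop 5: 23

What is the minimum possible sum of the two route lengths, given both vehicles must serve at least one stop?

There are 2^4 − 1 = 15 ways to divide the 5 stops into two non-empty groups. For each, the best each vehicle can do is its own shortest tour through its group:
  {stop 1} + {stop 2, stop 3, stop 4, stop 5}: 16 + 51 = 67
  {stop 2} + {stop 1, stop 3, stop 4, stop 5}: 10 + 51 = 61
  {stop 1, stop 2} + {stop 3, stop 4, stop 5}: 16 + 51 = 67
  {stop 3} + {stop 1, stop 2, stop 4, stop 5}: 38 + 51 = 89
  {stop 1, stop 3} + {stop 2, stop 4, stop 5}: 51 + 51 = 102
  {stop 2, stop 3} + {stop 1, stop 4, stop 5}: 46 + 51 = 97
  … (15 splits in total)
Best: vehicle 1 Hub → stop 2 → Hub = 10; vehicle 2 Hub → stop 1 → stop 4 → stop 3 → stop 5 → Hub = 51; combined 61.

61 blocks — the smallest possible combined total.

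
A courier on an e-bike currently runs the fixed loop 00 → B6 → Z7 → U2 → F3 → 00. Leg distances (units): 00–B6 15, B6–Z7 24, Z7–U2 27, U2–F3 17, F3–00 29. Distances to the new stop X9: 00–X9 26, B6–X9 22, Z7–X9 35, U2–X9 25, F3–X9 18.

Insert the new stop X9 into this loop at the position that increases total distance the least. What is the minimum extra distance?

+15 — insert X9 between F3 and 00.

Insertion cost between consecutive stops i–j is d(i,X9) + d(X9,j) − d(i,j):
  between 00 and B6: 26 + 22 − 15 = 33
  between B6 and Z7: 22 + 35 − 24 = 33
  between Z7 and U2: 35 + 25 − 27 = 33
  between U2 and F3: 25 + 18 − 17 = 26
  between F3 and 00: 18 + 26 − 29 = 15
Cheapest insertion is between F3 and 00, adding 15.
New total = 112 + 15 = 127.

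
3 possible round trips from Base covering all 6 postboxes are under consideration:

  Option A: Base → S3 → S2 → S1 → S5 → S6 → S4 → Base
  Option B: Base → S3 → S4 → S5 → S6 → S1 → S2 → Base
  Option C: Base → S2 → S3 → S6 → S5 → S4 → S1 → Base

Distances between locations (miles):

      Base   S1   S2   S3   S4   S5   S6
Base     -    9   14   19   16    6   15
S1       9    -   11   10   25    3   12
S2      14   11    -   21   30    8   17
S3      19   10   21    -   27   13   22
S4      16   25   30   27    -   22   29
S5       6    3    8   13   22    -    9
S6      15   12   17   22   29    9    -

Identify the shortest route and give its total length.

Option A: 19 + 21 + 11 + 3 + 9 + 29 + 16 = 108
Option B: 19 + 27 + 22 + 9 + 12 + 11 + 14 = 114
Option C: 14 + 21 + 22 + 9 + 22 + 25 + 9 = 122

108 miles — Option A is the shortest.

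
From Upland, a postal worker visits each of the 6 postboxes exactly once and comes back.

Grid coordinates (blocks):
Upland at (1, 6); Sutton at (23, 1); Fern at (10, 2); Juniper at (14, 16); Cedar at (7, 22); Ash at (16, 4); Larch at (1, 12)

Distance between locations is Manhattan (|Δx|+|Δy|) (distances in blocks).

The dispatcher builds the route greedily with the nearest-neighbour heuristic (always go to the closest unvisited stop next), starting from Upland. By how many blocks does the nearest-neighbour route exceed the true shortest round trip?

The nearest-neighbour route is 12 blocks longer than optimal.

Upland: Larch=6, Fern=13, Ash=17, Cedar=22, Juniper=23, Sutton=27 ⇒ Larch
Larch: Cedar=16, Juniper=17, Fern=19, Ash=23, Sutton=33 ⇒ Cedar
Cedar: Juniper=13, Fern=23, Ash=27, Sutton=37 ⇒ Juniper
Juniper: Ash=14, Fern=18, Sutton=24 ⇒ Ash
Ash: Fern=8, Sutton=10 ⇒ Fern
Fern: Sutton=14 ⇒ Sutton
NN route Upland → Larch → Cedar → Juniper → Ash → Fern → Sutton → Upland costs 98.
Optimal: Upland → Fern → Sutton → Ash → Juniper → Cedar → Larch → Upland costs 86 (by enumerating all 360 distinct tours).
Excess = 98 − 86 = 12.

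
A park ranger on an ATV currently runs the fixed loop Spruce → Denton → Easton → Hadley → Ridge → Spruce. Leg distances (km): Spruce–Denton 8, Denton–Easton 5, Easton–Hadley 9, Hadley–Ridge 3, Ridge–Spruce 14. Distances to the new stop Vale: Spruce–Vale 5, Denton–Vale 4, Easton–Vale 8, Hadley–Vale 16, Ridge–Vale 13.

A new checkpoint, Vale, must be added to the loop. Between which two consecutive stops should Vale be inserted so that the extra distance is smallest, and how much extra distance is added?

Insertion cost between consecutive stops i–j is d(i,Vale) + d(Vale,j) − d(i,j):
  between Spruce and Denton: 5 + 4 − 8 = 1
  between Denton and Easton: 4 + 8 − 5 = 7
  between Easton and Hadley: 8 + 16 − 9 = 15
  between Hadley and Ridge: 16 + 13 − 3 = 26
  between Ridge and Spruce: 13 + 5 − 14 = 4
Cheapest insertion is between Spruce and Denton, adding 1.
New total = 39 + 1 = 40.

+1 km — insert Vale between Spruce and Denton.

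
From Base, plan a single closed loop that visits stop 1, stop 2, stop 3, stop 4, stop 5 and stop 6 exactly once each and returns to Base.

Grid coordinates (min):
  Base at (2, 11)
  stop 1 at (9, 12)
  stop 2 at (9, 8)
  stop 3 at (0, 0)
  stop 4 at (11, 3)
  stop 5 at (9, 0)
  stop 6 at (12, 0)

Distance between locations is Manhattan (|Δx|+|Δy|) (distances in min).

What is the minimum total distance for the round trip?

There are 360 distinct closed tours to check (reversals are equivalent).
Base-stop 1-stop 2-stop 3-stop 4-stop 5-stop 6-Base: 8+4+17+14+5+3+21 = 72
Base-stop 1-stop 2-stop 3-stop 4-stop 6-stop 5-Base: 8+4+17+14+4+3+18 = 68
Base-stop 1-stop 2-stop 3-stop 5-stop 4-stop 6-Base: 8+4+17+9+5+4+21 = 68
Base-stop 1-stop 2-stop 3-stop 5-stop 6-stop 4-Base: 8+4+17+9+3+4+17 = 62
Base-stop 1-stop 2-stop 3-stop 6-stop 4-stop 5-Base: 8+4+17+12+4+5+18 = 68
Base-stop 1-stop 2-stop 3-stop 6-stop 5-stop 4-Base: 8+4+17+12+3+5+17 = 66
Base-stop 1-stop 2-stop 4-stop 3-stop 5-stop 6-Base: 8+4+7+14+9+3+21 = 66
Base-stop 1-stop 2-stop 4-stop 3-stop 6-stop 5-Base: 8+4+7+14+12+3+18 = 66
… (352 more)
Base-stop 1-stop 2-stop 4-stop 6-stop 5-stop 3-Base: 8+4+7+4+3+9+13 = 48  ← best
The minimum is 48.
One optimal route: Base → stop 1 → stop 2 → stop 4 → stop 6 → stop 5 → stop 3 → Base (or its reverse).

Shortest round trip = 48 min.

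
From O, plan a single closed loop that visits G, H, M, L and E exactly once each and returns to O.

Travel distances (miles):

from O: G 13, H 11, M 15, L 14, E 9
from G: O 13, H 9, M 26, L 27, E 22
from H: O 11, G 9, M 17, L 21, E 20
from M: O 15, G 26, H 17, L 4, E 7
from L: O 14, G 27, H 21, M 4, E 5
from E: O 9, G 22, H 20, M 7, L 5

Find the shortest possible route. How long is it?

There are 60 distinct closed tours to check (reversals are equivalent).
O-G-H-M-L-E-O: 13+9+17+4+5+9 = 57
O-G-H-M-E-L-O: 13+9+17+7+5+14 = 65
O-G-H-L-M-E-O: 13+9+21+4+7+9 = 63
O-G-H-L-E-M-O: 13+9+21+5+7+15 = 70
O-G-H-E-M-L-O: 13+9+20+7+4+14 = 67
O-G-H-E-L-M-O: 13+9+20+5+4+15 = 66
O-G-M-H-L-E-O: 13+26+17+21+5+9 = 91
O-G-M-H-E-L-O: 13+26+17+20+5+14 = 95
O-G-M-L-H-E-O: 13+26+4+21+20+9 = 93
O-G-M-L-E-H-O: 13+26+4+5+20+11 = 79
O-G-M-E-H-L-O: 13+26+7+20+21+14 = 101
O-G-M-E-L-H-O: 13+26+7+5+21+11 = 83
O-G-L-H-M-E-O: 13+27+21+17+7+9 = 94
O-G-L-H-E-M-O: 13+27+21+20+7+15 = 103
… (46 more)
The minimum is 57.
One optimal route: O → G → H → M → L → E → O (or its reverse).

Shortest round trip = 57 miles.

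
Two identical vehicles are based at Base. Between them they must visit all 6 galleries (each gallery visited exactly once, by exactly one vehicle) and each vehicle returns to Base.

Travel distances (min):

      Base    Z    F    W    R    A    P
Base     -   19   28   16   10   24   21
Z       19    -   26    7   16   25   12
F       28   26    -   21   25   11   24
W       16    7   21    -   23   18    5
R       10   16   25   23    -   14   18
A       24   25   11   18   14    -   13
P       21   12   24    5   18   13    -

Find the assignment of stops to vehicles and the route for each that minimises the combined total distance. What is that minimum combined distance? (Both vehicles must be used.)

Minimum combined distance: 103 min.

Check every non-empty split of the stops between the two vehicles; for each half take its own optimal tour:
  {Z} + {F, W, R, A, P}: 38 + 80 = 118
  {F} + {Z, W, R, A, P}: 56 + 68 = 124
  {Z, F} + {W, R, A, P}: 73 + 58 = 131
  {W} + {Z, F, R, A, P}: 32 + 90 = 122
  {Z, W} + {F, R, A, P}: 42 + 80 = 122
  {F, W} + {Z, R, A, P}: 65 + 68 = 133
  … (31 splits in total)
  {R} + {Z, F, W, A, P}: 20 + 83 = 103  ← best
Best: vehicle 1 Base → R → Base = 20; vehicle 2 Base → Z → W → P → A → F → Base = 83; combined 103.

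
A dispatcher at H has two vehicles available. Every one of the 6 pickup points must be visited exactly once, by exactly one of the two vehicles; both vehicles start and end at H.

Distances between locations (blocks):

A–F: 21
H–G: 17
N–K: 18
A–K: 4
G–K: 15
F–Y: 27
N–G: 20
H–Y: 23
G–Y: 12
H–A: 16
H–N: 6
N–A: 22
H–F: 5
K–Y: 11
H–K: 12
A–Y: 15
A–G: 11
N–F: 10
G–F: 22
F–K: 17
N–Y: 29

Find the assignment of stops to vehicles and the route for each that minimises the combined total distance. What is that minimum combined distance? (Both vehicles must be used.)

79 blocks — the smallest possible combined total.

There are 2^5 − 1 = 31 ways to divide the 6 stops into two non-empty groups. For each, the best each vehicle can do is its own shortest tour through its group:
  {N} + {A, G, F, K, Y}: 12 + 70 = 82
  {A} + {N, G, F, K, Y}: 32 + 70 = 102
  {N, A} + {G, F, K, Y}: 44 + 62 = 106
  {G} + {N, A, F, K, Y}: 34 + 74 = 108
  {N, G} + {A, F, K, Y}: 43 + 63 = 106
  {A, G} + {N, F, K, Y}: 44 + 66 = 110
  … (31 splits in total)
  {F} + {N, A, G, K, Y}: 10 + 69 = 79  ← best
Best: vehicle 1 H → F → H = 10; vehicle 2 H → N → G → Y → A → K → H = 69; combined 79.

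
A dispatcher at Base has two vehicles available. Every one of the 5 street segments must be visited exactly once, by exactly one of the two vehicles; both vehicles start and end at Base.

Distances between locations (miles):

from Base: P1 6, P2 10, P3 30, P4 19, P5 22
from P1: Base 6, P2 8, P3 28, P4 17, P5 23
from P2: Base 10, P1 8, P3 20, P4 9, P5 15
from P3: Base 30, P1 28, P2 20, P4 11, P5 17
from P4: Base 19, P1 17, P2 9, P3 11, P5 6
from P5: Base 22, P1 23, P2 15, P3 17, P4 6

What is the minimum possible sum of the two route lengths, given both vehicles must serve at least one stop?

81 miles — the smallest possible combined total.

There are 2^4 − 1 = 15 ways to divide the 5 stops into two non-empty groups. For each, the best each vehicle can do is its own shortest tour through its group:
  {P1} + {P2, P3, P4, P5}: 12 + 69 = 81
  {P2} + {P1, P3, P4, P5}: 20 + 73 = 93
  {P1, P2} + {P3, P4, P5}: 24 + 69 = 93
  {P3} + {P1, P2, P4, P5}: 60 + 51 = 111
  {P1, P3} + {P2, P4, P5}: 64 + 47 = 111
  {P2, P3} + {P1, P4, P5}: 60 + 51 = 111
  … (15 splits in total)
Best: vehicle 1 Base → P1 → Base = 12; vehicle 2 Base → P2 → P3 → P4 → P5 → Base = 69; combined 81.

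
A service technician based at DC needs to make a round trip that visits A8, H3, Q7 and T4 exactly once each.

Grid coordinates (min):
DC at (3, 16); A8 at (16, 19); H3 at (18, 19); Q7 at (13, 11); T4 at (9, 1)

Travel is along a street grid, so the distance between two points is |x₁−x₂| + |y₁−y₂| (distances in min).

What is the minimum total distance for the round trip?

DC → A8 → H3 → Q7 → T4 → DC: 16+2+13+14+21 = 66
DC → A8 → H3 → T4 → Q7 → DC: 16+2+27+14+15 = 74
DC → A8 → Q7 → H3 → T4 → DC: 16+11+13+27+21 = 88
DC → A8 → Q7 → T4 → H3 → DC: 16+11+14+27+18 = 86
DC → A8 → T4 → H3 → Q7 → DC: 16+25+27+13+15 = 96
DC → A8 → T4 → Q7 → H3 → DC: 16+25+14+13+18 = 86
DC → H3 → A8 → Q7 → T4 → DC: 18+2+11+14+21 = 66
DC → H3 → A8 → T4 → Q7 → DC: 18+2+25+14+15 = 74
DC → H3 → Q7 → A8 → T4 → DC: 18+13+11+25+21 = 88
DC → H3 → T4 → A8 → Q7 → DC: 18+27+25+11+15 = 96
DC → Q7 → A8 → H3 → T4 → DC: 15+11+2+27+21 = 76
DC → Q7 → H3 → A8 → T4 → DC: 15+13+2+25+21 = 76
The minimum is 66.
One optimal route: DC → A8 → H3 → Q7 → T4 → DC (or its reverse).

Shortest round trip = 66 min.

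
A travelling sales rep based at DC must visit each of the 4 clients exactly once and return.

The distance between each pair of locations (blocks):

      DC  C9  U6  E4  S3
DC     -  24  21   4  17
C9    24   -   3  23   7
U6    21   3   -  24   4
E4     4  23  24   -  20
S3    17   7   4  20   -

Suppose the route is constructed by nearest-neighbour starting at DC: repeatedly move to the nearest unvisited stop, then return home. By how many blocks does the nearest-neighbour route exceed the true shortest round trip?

4 blocks longer than the optimal tour.

From DC: E4=4, S3=17, U6=21, C9=24 → choose E4 (4).
From E4: S3=20, C9=23, U6=24 → choose S3 (20).
From S3: U6=4, C9=7 → choose U6 (4).
From U6: C9=3 → choose C9 (3).
NN route DC → E4 → S3 → U6 → C9 → DC costs 55.
Optimal: DC → E4 → C9 → U6 → S3 → DC costs 51 (by enumerating all 12 distinct tours).
Excess = 55 − 51 = 4.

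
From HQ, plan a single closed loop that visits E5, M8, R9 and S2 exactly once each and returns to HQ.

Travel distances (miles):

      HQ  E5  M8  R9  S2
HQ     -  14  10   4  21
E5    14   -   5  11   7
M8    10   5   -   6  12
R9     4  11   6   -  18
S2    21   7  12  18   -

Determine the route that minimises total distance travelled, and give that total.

43 miles — the shortest possible round trip.

There are 12 distinct closed tours to check (reversals are equivalent).
HQ - E5 - M8 - R9 - S2 - HQ: 14+5+6+18+21 = 64
HQ - E5 - M8 - S2 - R9 - HQ: 14+5+12+18+4 = 53
HQ - E5 - R9 - M8 - S2 - HQ: 14+11+6+12+21 = 64
HQ - E5 - R9 - S2 - M8 - HQ: 14+11+18+12+10 = 65
HQ - E5 - S2 - M8 - R9 - HQ: 14+7+12+6+4 = 43
HQ - E5 - S2 - R9 - M8 - HQ: 14+7+18+6+10 = 55
HQ - M8 - E5 - R9 - S2 - HQ: 10+5+11+18+21 = 65
HQ - M8 - E5 - S2 - R9 - HQ: 10+5+7+18+4 = 44
HQ - M8 - R9 - E5 - S2 - HQ: 10+6+11+7+21 = 55
HQ - M8 - S2 - E5 - R9 - HQ: 10+12+7+11+4 = 44
HQ - R9 - E5 - M8 - S2 - HQ: 4+11+5+12+21 = 53
HQ - R9 - M8 - E5 - S2 - HQ: 4+6+5+7+21 = 43
The minimum is 43.
One optimal route: HQ → E5 → S2 → M8 → R9 → HQ (or its reverse).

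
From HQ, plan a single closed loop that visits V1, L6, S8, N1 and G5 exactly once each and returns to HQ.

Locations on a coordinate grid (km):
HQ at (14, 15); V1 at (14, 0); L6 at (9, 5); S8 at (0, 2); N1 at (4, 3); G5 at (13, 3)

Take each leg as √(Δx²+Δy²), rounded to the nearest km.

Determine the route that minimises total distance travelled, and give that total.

Minimum total distance: 49 km.

With 5 stops there are 5!/2 = 60 distinct round trips (a route and its reverse cost the same).
HQ - V1 - L6 - S8 - N1 - G5 - HQ: 15+7+9+4+9+12 = 56
HQ - V1 - L6 - S8 - G5 - N1 - HQ: 15+7+9+13+9+16 = 69
HQ - V1 - L6 - N1 - S8 - G5 - HQ: 15+7+5+4+13+12 = 56
HQ - V1 - L6 - N1 - G5 - S8 - HQ: 15+7+5+9+13+19 = 68
HQ - V1 - L6 - G5 - S8 - N1 - HQ: 15+7+4+13+4+16 = 59
HQ - V1 - L6 - G5 - N1 - S8 - HQ: 15+7+4+9+4+19 = 58
HQ - V1 - S8 - L6 - N1 - G5 - HQ: 15+14+9+5+9+12 = 64
HQ - V1 - S8 - L6 - G5 - N1 - HQ: 15+14+9+4+9+16 = 67
HQ - V1 - S8 - N1 - L6 - G5 - HQ: 15+14+4+5+4+12 = 54
HQ - V1 - S8 - N1 - G5 - L6 - HQ: 15+14+4+9+4+11 = 57
HQ - V1 - S8 - G5 - L6 - N1 - HQ: 15+14+13+4+5+16 = 67
HQ - V1 - S8 - G5 - N1 - L6 - HQ: 15+14+13+9+5+11 = 67
HQ - V1 - N1 - L6 - S8 - G5 - HQ: 15+10+5+9+13+12 = 64
HQ - V1 - N1 - L6 - G5 - S8 - HQ: 15+10+5+4+13+19 = 66
… (46 more)
HQ - L6 - S8 - N1 - V1 - G5 - HQ: 11+9+4+10+3+12 = 49  ← best
The minimum is 49.
One optimal route: HQ → L6 → S8 → N1 → V1 → G5 → HQ (or its reverse).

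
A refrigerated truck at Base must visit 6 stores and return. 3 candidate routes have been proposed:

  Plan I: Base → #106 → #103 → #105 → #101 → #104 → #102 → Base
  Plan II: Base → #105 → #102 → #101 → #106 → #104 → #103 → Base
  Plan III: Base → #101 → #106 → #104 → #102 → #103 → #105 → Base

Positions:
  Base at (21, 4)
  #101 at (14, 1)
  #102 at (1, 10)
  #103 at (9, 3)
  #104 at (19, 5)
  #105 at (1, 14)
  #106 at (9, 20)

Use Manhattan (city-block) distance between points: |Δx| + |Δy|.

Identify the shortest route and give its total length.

Plan I: 28 + 17 + 19 + 26 + 9 + 23 + 26 = 148
Plan II: 30 + 4 + 22 + 24 + 25 + 12 + 13 = 130
Plan III: 10 + 24 + 25 + 23 + 15 + 19 + 30 = 146

130 — Plan II is the shortest.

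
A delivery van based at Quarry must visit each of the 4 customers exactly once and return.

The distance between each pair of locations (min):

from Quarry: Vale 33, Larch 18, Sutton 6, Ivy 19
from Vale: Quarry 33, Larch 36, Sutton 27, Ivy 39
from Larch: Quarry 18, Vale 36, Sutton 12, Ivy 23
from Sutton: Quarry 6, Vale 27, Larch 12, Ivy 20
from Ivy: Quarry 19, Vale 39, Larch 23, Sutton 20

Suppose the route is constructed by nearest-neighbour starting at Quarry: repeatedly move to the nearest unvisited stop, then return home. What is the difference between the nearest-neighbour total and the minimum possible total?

The nearest-neighbour route is 2 min longer than optimal.

Quarry: Sutton=6, Larch=18, Ivy=19, Vale=33 ⇒ Sutton
Sutton: Larch=12, Ivy=20, Vale=27 ⇒ Larch
Larch: Ivy=23, Vale=36 ⇒ Ivy
Ivy: Vale=39 ⇒ Vale
NN route Quarry → Sutton → Larch → Ivy → Vale → Quarry costs 113.
Optimal: Quarry → Sutton → Vale → Larch → Ivy → Quarry costs 111 (by enumerating all 12 distinct tours).
Excess = 113 − 111 = 2.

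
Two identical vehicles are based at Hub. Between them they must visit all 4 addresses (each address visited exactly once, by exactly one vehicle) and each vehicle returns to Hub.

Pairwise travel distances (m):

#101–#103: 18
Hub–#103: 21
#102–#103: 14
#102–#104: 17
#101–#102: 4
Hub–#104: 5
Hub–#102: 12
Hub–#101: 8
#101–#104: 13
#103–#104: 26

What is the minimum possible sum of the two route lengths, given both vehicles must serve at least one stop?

Minimum combined distance: 57 m.

There are 2^3 − 1 = 7 ways to divide the 4 stops into two non-empty groups. For each, the best each vehicle can do is its own shortest tour through its group:
  {#101} + {#102, #103, #104}: 16 + 57 = 73
  {#102} + {#101, #103, #104}: 24 + 57 = 81
  {#101, #102} + {#103, #104}: 24 + 52 = 76
  {#103} + {#101, #102, #104}: 42 + 34 = 76
  {#101, #103} + {#102, #104}: 47 + 34 = 81
  {#102, #103} + {#101, #104}: 47 + 26 = 73
  … (7 splits in total)
  {#101, #102, #103} + {#104}: 47 + 10 = 57  ← best
Best: vehicle 1 Hub → #101 → #102 → #103 → Hub = 47; vehicle 2 Hub → #104 → Hub = 10; combined 57.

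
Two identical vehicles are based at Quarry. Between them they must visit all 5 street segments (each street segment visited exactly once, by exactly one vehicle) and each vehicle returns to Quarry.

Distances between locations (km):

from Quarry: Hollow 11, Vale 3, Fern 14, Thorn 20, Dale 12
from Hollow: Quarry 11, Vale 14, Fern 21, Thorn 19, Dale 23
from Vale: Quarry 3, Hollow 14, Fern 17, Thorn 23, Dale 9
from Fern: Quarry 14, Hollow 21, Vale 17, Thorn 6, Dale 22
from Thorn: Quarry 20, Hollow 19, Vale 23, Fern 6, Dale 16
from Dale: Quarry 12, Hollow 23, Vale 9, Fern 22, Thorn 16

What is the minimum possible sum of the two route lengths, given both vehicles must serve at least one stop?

Minimum combined distance: 70 km.

There are 2^4 − 1 = 15 ways to divide the 5 stops into two non-empty groups. For each, the best each vehicle can do is its own shortest tour through its group:
  {Hollow} + {Vale, Fern, Thorn, Dale}: 22 + 48 = 70
  {Vale} + {Hollow, Fern, Thorn, Dale}: 6 + 66 = 72
  {Hollow, Vale} + {Fern, Thorn, Dale}: 28 + 48 = 76
  {Fern} + {Hollow, Vale, Thorn, Dale}: 28 + 58 = 86
  {Hollow, Fern} + {Vale, Thorn, Dale}: 46 + 48 = 94
  {Vale, Fern} + {Hollow, Thorn, Dale}: 34 + 58 = 92
  … (15 splits in total)
Best: vehicle 1 Quarry → Hollow → Quarry = 22; vehicle 2 Quarry → Vale → Dale → Thorn → Fern → Quarry = 48; combined 70.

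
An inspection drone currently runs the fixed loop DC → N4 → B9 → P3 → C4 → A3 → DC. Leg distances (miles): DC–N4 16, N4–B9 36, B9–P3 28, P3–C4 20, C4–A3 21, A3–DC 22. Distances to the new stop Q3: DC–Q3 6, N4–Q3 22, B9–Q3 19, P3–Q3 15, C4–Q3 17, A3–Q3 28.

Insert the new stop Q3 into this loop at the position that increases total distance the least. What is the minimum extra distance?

Insertion cost between consecutive stops i–j is d(i,Q3) + d(Q3,j) − d(i,j):
  between DC and N4: 6 + 22 − 16 = 12
  between N4 and B9: 22 + 19 − 36 = 5
  between B9 and P3: 19 + 15 − 28 = 6
  between P3 and C4: 15 + 17 − 20 = 12
  between C4 and A3: 17 + 28 − 21 = 24
  between A3 and DC: 28 + 6 − 22 = 12
Cheapest insertion is between N4 and B9, adding 5.
New total = 143 + 5 = 148.

+5 miles — insert Q3 between N4 and B9.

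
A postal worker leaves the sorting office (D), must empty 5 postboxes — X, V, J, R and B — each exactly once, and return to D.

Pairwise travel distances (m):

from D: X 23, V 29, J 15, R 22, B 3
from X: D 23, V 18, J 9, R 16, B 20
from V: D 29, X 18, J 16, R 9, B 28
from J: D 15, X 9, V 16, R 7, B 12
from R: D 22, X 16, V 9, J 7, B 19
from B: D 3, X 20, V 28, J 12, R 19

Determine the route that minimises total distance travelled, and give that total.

There are 60 distinct closed tours to check (reversals are equivalent).
D-X-V-J-R-B-D: 23+18+16+7+19+3 = 86
D-X-V-J-B-R-D: 23+18+16+12+19+22 = 110
D-X-V-R-J-B-D: 23+18+9+7+12+3 = 72
D-X-V-R-B-J-D: 23+18+9+19+12+15 = 96
D-X-V-B-J-R-D: 23+18+28+12+7+22 = 110
D-X-V-B-R-J-D: 23+18+28+19+7+15 = 110
D-X-J-V-R-B-D: 23+9+16+9+19+3 = 79
D-X-J-V-B-R-D: 23+9+16+28+19+22 = 117
D-X-J-R-V-B-D: 23+9+7+9+28+3 = 79
D-X-J-R-B-V-D: 23+9+7+19+28+29 = 115
D-X-J-B-V-R-D: 23+9+12+28+9+22 = 103
D-X-J-B-R-V-D: 23+9+12+19+9+29 = 101
D-X-R-V-J-B-D: 23+16+9+16+12+3 = 79
D-X-R-V-B-J-D: 23+16+9+28+12+15 = 103
… (46 more)
The minimum is 72.
One optimal route: D → X → V → R → J → B → D (or its reverse).

Shortest round trip = 72 m.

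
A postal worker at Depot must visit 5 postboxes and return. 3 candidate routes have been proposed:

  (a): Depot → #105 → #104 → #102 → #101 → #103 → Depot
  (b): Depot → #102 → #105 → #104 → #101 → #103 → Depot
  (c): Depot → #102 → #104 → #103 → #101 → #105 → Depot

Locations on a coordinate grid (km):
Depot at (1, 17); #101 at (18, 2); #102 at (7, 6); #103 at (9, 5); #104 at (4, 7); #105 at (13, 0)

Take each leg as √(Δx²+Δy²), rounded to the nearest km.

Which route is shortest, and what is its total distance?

Shortest is (c), total 56 km.

(a): 21 + 11 + 3 + 12 + 9 + 14 = 70
(b): 13 + 8 + 11 + 15 + 9 + 14 = 70
(c): 13 + 3 + 5 + 9 + 5 + 21 = 56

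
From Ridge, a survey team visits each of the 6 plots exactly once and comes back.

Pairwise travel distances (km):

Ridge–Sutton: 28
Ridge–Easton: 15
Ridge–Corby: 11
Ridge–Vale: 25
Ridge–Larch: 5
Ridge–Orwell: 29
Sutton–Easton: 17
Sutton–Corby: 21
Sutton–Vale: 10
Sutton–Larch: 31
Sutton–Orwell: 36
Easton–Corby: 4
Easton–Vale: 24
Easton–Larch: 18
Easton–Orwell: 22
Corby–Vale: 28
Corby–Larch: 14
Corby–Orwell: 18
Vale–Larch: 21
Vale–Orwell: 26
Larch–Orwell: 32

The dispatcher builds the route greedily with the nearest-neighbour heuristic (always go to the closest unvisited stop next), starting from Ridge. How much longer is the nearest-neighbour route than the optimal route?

The nearest-neighbour route is 1 km longer than optimal.

From Ridge: Larch=5, Corby=11, Easton=15, Vale=25, Sutton=28, Orwell=29 → choose Larch (5).
From Larch: Corby=14, Easton=18, Vale=21, Sutton=31, Orwell=32 → choose Corby (14).
From Corby: Easton=4, Orwell=18, Sutton=21, Vale=28 → choose Easton (4).
From Easton: Sutton=17, Orwell=22, Vale=24 → choose Sutton (17).
From Sutton: Vale=10, Orwell=36 → choose Vale (10).
From Vale: Orwell=26 → choose Orwell (26).
NN route Ridge → Larch → Corby → Easton → Sutton → Vale → Orwell → Ridge costs 105.
Optimal: Ridge → Corby → Orwell → Easton → Sutton → Vale → Larch → Ridge costs 104 (by enumerating all 360 distinct tours).
Excess = 105 − 104 = 1.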